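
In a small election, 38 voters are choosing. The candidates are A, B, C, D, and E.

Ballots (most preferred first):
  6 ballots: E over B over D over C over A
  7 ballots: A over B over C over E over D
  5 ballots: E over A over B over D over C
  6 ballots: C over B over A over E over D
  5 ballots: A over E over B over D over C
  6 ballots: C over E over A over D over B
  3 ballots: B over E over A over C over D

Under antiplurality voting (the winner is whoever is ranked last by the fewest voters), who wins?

Last-place votes: A 6, B 6, C 10, D 16, E 0.

E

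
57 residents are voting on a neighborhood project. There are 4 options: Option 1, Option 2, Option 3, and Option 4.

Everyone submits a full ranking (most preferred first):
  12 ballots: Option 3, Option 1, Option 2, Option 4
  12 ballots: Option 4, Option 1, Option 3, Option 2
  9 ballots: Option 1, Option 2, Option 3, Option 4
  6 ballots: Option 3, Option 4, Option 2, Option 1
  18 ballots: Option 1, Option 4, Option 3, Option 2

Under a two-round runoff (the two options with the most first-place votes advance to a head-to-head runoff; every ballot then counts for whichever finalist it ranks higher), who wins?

Round 1 first-place votes: Option 1 27, Option 2 0, Option 3 18, Option 4 12. Option 1 and Option 3 advance.
Runoff: Option 1 is ranked above Option 3 on 39 ballots, Option 3 above Option 1 on 18.

Option 1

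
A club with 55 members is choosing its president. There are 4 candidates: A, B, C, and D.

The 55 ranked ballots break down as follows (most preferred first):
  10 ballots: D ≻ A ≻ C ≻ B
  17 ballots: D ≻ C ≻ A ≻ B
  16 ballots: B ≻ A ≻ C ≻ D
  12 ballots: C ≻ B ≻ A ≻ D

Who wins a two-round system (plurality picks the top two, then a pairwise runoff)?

Round 1 first-place votes: A 0, B 16, C 12, D 27. D and B advance.
Runoff: D is ranked above B on 27 ballots, B above D on 28.

B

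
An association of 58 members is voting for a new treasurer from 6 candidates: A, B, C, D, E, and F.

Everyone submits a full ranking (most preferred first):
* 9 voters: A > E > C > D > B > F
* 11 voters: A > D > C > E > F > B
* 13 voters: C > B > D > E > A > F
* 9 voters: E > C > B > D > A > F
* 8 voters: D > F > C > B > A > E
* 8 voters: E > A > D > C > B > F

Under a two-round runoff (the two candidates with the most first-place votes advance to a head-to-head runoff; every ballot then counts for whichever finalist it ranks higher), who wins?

E

Round 1 first-place votes: A 20, B 0, C 13, D 8, E 17, F 0. A and E advance.
Runoff: A is ranked above E on 28 ballots, E above A on 30.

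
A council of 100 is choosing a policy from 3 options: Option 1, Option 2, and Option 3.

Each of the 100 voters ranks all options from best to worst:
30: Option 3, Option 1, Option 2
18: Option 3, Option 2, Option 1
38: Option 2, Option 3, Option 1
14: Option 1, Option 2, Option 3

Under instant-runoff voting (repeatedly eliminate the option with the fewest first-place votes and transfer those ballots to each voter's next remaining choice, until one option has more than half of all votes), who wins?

Option 2

Round 1: Option 1 14, Option 2 38, Option 3 48. Option 1 eliminated.
Round 2: Option 2 52, Option 3 48. Option 2 has a majority (≥51).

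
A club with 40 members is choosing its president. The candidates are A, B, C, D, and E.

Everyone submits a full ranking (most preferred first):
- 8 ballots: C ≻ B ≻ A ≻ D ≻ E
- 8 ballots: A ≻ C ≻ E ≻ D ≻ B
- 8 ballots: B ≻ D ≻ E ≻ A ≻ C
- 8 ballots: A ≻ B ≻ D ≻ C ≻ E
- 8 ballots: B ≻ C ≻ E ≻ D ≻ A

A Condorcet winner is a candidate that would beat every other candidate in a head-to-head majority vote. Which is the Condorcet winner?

B

B vs A: 24–16
B vs C: 24–16
B vs D: 32–8
B vs E: 32–8
B beats every other candidate.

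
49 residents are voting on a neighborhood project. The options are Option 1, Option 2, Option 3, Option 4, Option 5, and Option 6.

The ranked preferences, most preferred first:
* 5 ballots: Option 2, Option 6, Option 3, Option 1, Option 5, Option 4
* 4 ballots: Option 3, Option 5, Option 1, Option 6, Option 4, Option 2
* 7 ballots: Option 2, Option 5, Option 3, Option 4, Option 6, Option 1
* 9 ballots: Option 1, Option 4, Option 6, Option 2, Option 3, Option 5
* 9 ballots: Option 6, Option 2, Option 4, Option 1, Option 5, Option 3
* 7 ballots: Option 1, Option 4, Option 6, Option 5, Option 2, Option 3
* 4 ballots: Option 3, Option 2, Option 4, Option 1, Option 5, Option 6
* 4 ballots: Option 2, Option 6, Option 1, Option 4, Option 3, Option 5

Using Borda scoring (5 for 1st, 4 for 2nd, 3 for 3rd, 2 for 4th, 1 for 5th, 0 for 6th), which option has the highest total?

Option 1: 5×2 + 4×3 + 7×0 + 9×5 + 9×2 + 7×5 + 4×2 + 4×3 = 140
Option 2: 5×5 + 4×0 + 7×5 + 9×2 + 9×4 + 7×1 + 4×4 + 4×5 = 157
Option 3: 5×3 + 4×5 + 7×3 + 9×1 + 9×0 + 7×0 + 4×5 + 4×1 = 89
Option 4: 5×0 + 4×1 + 7×2 + 9×4 + 9×3 + 7×4 + 4×3 + 4×2 = 129
Option 5: 5×1 + 4×4 + 7×4 + 9×0 + 9×1 + 7×2 + 4×1 + 4×0 = 76
Option 6: 5×4 + 4×2 + 7×1 + 9×3 + 9×5 + 7×3 + 4×0 + 4×4 = 144

Option 2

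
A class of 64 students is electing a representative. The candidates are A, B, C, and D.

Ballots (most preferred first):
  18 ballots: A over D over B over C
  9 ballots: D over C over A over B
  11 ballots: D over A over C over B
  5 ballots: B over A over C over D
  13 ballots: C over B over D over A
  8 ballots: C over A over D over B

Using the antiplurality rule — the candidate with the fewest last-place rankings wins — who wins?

D

Last-place votes: A 13, B 28, C 18, D 5.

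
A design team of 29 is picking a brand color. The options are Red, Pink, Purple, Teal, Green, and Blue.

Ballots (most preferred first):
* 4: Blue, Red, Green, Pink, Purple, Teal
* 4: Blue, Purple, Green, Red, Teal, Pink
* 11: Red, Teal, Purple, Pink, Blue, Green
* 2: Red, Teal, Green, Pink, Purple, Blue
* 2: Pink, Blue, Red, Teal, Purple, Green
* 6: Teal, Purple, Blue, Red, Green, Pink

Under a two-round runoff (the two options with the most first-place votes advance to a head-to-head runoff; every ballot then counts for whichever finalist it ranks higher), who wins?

Blue

Round 1 first-place votes: Red 13, Pink 2, Purple 0, Teal 6, Green 0, Blue 8. Red and Blue advance.
Runoff: Red is ranked above Blue on 13 ballots, Blue above Red on 16.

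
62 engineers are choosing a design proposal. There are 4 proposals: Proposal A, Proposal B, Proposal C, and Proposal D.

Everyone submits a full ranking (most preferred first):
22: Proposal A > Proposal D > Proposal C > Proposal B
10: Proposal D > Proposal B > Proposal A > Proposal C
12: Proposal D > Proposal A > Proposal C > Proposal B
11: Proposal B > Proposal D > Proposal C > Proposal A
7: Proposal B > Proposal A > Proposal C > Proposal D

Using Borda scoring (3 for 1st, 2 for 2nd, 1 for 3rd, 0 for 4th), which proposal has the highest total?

Proposal A: 22×3 + 10×1 + 12×2 + 11×0 + 7×2 = 114
Proposal B: 22×0 + 10×2 + 12×0 + 11×3 + 7×3 = 74
Proposal C: 22×1 + 10×0 + 12×1 + 11×1 + 7×1 = 52
Proposal D: 22×2 + 10×3 + 12×3 + 11×2 + 7×0 = 132

Proposal D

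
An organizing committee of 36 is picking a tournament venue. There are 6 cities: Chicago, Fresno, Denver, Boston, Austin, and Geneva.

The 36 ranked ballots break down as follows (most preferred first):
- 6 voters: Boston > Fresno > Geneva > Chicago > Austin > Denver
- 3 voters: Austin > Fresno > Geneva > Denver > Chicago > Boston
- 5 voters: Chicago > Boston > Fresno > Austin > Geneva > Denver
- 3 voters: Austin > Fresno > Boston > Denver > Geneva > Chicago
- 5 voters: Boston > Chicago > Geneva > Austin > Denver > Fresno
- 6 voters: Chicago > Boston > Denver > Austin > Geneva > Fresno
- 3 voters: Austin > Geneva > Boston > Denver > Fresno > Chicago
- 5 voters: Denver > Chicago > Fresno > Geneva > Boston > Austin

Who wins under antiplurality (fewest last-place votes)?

Geneva

Last-place votes: Chicago 6, Fresno 11, Denver 11, Boston 3, Austin 5, Geneva 0.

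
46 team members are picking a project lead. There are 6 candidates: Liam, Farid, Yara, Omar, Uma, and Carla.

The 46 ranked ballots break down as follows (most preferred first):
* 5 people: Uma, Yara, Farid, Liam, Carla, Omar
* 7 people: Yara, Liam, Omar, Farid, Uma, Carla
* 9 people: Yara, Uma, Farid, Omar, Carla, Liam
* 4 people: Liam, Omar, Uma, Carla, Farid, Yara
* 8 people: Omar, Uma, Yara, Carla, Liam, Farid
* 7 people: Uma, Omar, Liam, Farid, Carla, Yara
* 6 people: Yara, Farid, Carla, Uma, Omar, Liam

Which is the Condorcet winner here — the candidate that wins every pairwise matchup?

Uma

Uma vs Liam: 35–11
Uma vs Farid: 33–13
Uma vs Yara: 24–22
Uma vs Omar: 27–19
Uma vs Carla: 40–6
Uma beats every other candidate.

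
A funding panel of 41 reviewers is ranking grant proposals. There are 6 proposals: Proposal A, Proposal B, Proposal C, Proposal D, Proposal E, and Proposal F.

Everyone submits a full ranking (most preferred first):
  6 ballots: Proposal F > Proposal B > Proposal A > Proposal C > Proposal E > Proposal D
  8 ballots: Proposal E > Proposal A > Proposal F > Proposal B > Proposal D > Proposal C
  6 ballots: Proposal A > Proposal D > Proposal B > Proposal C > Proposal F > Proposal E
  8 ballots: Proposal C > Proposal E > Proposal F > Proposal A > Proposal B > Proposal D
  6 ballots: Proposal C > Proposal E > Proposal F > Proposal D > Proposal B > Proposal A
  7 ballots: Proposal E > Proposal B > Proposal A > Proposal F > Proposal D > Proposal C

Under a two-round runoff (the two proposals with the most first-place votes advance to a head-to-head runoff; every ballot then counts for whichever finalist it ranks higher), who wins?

Proposal C

Round 1 first-place votes: Proposal A 6, Proposal B 0, Proposal C 14, Proposal D 0, Proposal E 15, Proposal F 6. Proposal E and Proposal C advance.
Runoff: Proposal E is ranked above Proposal C on 15 ballots, Proposal C above Proposal E on 26.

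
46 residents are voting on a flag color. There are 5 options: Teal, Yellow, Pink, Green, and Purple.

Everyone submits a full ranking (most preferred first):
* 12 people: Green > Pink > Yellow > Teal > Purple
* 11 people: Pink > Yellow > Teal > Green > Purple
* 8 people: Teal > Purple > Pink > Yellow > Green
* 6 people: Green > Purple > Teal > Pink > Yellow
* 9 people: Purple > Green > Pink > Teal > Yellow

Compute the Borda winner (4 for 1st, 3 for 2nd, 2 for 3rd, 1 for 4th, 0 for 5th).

Teal: 12×1 + 11×2 + 8×4 + 6×2 + 9×1 = 87
Yellow: 12×2 + 11×3 + 8×1 + 6×0 + 9×0 = 65
Pink: 12×3 + 11×4 + 8×2 + 6×1 + 9×2 = 120
Green: 12×4 + 11×1 + 8×0 + 6×4 + 9×3 = 110
Purple: 12×0 + 11×0 + 8×3 + 6×3 + 9×4 = 78

Pink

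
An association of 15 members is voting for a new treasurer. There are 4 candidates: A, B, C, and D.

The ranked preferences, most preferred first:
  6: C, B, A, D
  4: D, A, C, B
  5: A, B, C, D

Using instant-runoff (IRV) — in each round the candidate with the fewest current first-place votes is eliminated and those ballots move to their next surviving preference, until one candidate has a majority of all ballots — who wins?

A

Round 1: A 5, B 0, C 6, D 4. B eliminated.
Round 2: A 5, C 6, D 4. D eliminated.
Round 3: A 9, C 6. A has a majority (≥8).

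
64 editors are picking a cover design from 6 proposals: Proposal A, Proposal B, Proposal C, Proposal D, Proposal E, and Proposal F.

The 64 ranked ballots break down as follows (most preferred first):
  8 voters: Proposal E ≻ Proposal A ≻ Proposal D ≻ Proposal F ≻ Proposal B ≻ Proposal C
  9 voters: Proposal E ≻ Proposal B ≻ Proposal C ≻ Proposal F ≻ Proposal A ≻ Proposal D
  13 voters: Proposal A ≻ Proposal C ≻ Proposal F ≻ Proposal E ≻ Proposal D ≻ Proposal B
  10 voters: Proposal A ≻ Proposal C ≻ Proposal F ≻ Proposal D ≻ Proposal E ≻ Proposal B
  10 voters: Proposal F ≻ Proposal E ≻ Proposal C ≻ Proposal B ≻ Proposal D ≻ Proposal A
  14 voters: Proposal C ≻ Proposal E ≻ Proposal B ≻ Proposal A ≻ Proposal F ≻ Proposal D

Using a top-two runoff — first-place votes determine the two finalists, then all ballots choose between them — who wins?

Round 1 first-place votes: Proposal A 23, Proposal B 0, Proposal C 14, Proposal D 0, Proposal E 17, Proposal F 10. Proposal A and Proposal E advance.
Runoff: Proposal A is ranked above Proposal E on 23 ballots, Proposal E above Proposal A on 41.

Proposal E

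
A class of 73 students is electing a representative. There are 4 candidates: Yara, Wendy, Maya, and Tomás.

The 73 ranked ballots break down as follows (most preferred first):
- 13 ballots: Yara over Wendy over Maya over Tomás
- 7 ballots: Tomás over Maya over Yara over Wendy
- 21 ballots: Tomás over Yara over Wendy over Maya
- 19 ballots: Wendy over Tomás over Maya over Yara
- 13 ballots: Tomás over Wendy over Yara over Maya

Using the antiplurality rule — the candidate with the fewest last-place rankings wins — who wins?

Last-place votes: Yara 19, Wendy 7, Maya 34, Tomás 13.

Wendy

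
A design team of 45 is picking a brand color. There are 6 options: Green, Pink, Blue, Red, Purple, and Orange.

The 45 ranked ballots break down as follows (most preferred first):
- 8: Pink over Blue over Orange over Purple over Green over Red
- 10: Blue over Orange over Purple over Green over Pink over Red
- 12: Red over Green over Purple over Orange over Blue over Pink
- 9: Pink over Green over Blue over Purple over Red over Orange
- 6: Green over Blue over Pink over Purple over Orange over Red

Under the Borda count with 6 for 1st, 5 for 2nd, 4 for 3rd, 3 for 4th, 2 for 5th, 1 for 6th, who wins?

Blue

Green: 8×2 + 10×3 + 12×5 + 9×5 + 6×6 = 187
Pink: 8×6 + 10×2 + 12×1 + 9×6 + 6×4 = 158
Blue: 8×5 + 10×6 + 12×2 + 9×4 + 6×5 = 190
Red: 8×1 + 10×1 + 12×6 + 9×2 + 6×1 = 114
Purple: 8×3 + 10×4 + 12×4 + 9×3 + 6×3 = 157
Orange: 8×4 + 10×5 + 12×3 + 9×1 + 6×2 = 139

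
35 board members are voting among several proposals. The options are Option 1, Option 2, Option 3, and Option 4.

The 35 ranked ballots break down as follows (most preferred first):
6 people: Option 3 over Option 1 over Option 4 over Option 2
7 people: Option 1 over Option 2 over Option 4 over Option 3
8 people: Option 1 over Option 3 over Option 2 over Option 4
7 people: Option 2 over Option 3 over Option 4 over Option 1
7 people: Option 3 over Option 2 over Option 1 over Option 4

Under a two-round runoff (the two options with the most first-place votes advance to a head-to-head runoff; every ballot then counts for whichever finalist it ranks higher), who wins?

Option 3

Round 1 first-place votes: Option 1 15, Option 2 7, Option 3 13, Option 4 0. Option 1 and Option 3 advance.
Runoff: Option 1 is ranked above Option 3 on 15 ballots, Option 3 above Option 1 on 20.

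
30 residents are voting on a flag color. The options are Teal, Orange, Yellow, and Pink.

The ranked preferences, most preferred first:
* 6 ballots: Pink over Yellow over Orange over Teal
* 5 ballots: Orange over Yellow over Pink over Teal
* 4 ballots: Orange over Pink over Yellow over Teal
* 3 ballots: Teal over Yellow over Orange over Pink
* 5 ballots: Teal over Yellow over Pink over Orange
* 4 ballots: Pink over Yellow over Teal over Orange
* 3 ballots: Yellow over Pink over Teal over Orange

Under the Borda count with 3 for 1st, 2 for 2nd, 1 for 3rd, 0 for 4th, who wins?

Teal: 6×0 + 5×0 + 4×0 + 3×3 + 5×3 + 4×1 + 3×1 = 31
Orange: 6×1 + 5×3 + 4×3 + 3×1 + 5×0 + 4×0 + 3×0 = 36
Yellow: 6×2 + 5×2 + 4×1 + 3×2 + 5×2 + 4×2 + 3×3 = 59
Pink: 6×3 + 5×1 + 4×2 + 3×0 + 5×1 + 4×3 + 3×2 = 54

Yellow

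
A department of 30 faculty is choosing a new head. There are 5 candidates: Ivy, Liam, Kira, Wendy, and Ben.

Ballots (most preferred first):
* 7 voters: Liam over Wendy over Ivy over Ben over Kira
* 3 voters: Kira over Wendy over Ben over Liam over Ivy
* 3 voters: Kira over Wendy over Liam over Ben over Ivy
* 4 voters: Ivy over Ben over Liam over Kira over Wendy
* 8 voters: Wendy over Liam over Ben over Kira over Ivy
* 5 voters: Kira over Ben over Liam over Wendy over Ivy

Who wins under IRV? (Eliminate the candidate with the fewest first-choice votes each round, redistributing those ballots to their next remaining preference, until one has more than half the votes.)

Round 1: Ivy 4, Liam 7, Kira 11, Wendy 8, Ben 0. Ben eliminated.
Round 2: Ivy 4, Liam 7, Kira 11, Wendy 8. Ivy eliminated.
Round 3: Liam 11, Kira 11, Wendy 8. Wendy eliminated.
Round 4: Liam 19, Kira 11. Liam has a majority (≥16).

Liam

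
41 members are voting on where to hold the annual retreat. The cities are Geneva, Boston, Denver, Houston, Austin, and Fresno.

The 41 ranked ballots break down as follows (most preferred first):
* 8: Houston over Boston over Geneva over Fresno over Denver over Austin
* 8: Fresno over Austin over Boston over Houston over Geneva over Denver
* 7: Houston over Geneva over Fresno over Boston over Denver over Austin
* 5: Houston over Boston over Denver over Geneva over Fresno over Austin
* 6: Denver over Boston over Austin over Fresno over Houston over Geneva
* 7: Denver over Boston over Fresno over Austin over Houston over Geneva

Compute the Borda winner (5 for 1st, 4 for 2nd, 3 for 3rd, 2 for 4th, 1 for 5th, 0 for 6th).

Boston

Geneva: 8×3 + 8×1 + 7×4 + 5×2 + 6×0 + 7×0 = 70
Boston: 8×4 + 8×3 + 7×2 + 5×4 + 6×4 + 7×4 = 142
Denver: 8×1 + 8×0 + 7×1 + 5×3 + 6×5 + 7×5 = 95
Houston: 8×5 + 8×2 + 7×5 + 5×5 + 6×1 + 7×1 = 129
Austin: 8×0 + 8×4 + 7×0 + 5×0 + 6×3 + 7×2 = 64
Fresno: 8×2 + 8×5 + 7×3 + 5×1 + 6×2 + 7×3 = 115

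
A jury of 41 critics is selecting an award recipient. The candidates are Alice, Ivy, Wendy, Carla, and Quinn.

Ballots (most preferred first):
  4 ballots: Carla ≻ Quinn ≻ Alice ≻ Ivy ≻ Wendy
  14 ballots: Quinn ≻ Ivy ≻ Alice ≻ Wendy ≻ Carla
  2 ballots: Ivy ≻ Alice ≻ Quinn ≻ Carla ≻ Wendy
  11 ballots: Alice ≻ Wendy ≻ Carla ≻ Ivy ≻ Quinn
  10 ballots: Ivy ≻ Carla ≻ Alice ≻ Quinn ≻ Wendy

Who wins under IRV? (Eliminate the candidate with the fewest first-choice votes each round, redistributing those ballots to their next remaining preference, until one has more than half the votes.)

Round 1: Alice 11, Ivy 12, Wendy 0, Carla 4, Quinn 14. Wendy eliminated.
Round 2: Alice 11, Ivy 12, Carla 4, Quinn 14. Carla eliminated.
Round 3: Alice 11, Ivy 12, Quinn 18. Alice eliminated.
Round 4: Ivy 23, Quinn 18. Ivy has a majority (≥21).

Ivy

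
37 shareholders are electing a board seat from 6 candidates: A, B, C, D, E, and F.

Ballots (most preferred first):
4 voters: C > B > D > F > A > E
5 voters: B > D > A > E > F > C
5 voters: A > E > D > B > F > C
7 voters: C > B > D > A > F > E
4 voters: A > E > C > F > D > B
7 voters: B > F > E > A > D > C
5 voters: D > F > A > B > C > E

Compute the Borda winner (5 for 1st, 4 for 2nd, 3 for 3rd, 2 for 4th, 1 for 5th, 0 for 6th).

A: 4×1 + 5×3 + 5×5 + 7×2 + 4×5 + 7×2 + 5×3 = 107
B: 4×4 + 5×5 + 5×2 + 7×4 + 4×0 + 7×5 + 5×2 = 124
C: 4×5 + 5×0 + 5×0 + 7×5 + 4×3 + 7×0 + 5×1 = 72
D: 4×3 + 5×4 + 5×3 + 7×3 + 4×1 + 7×1 + 5×5 = 104
E: 4×0 + 5×2 + 5×4 + 7×0 + 4×4 + 7×3 + 5×0 = 67
F: 4×2 + 5×1 + 5×1 + 7×1 + 4×2 + 7×4 + 5×4 = 81

B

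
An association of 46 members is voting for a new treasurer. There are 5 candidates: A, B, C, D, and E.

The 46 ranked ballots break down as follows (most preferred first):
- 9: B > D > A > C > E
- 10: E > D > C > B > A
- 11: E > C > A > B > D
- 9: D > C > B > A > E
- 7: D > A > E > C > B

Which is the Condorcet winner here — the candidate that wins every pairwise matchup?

D

D vs A: 35–11
D vs B: 26–20
D vs C: 35–11
D vs E: 25–21
D beats every other candidate.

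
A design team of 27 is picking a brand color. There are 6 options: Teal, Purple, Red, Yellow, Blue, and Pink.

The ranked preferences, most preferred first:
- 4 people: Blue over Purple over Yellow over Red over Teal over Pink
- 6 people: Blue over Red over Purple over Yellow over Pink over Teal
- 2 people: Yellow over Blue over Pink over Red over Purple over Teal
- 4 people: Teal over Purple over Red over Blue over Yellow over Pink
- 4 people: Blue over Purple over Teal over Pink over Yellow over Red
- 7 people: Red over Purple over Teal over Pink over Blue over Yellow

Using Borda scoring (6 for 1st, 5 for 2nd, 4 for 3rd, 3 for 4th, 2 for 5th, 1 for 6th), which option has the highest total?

Purple

Teal: 4×2 + 6×1 + 2×1 + 4×6 + 4×4 + 7×4 = 84
Purple: 4×5 + 6×4 + 2×2 + 4×5 + 4×5 + 7×5 = 123
Red: 4×3 + 6×5 + 2×3 + 4×4 + 4×1 + 7×6 = 110
Yellow: 4×4 + 6×3 + 2×6 + 4×2 + 4×2 + 7×1 = 69
Blue: 4×6 + 6×6 + 2×5 + 4×3 + 4×6 + 7×2 = 120
Pink: 4×1 + 6×2 + 2×4 + 4×1 + 4×3 + 7×3 = 61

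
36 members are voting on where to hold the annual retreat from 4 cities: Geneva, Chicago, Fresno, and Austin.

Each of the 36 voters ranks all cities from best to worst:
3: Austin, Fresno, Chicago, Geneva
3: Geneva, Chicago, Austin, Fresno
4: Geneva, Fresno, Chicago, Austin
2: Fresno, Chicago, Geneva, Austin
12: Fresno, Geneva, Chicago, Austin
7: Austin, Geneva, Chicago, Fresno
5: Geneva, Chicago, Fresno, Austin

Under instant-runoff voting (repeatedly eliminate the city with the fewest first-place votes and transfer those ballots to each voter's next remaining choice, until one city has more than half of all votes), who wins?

Geneva

Round 1: Geneva 12, Chicago 0, Fresno 14, Austin 10. Chicago eliminated.
Round 2: Geneva 12, Fresno 14, Austin 10. Austin eliminated.
Round 3: Geneva 19, Fresno 17. Geneva has a majority (≥19).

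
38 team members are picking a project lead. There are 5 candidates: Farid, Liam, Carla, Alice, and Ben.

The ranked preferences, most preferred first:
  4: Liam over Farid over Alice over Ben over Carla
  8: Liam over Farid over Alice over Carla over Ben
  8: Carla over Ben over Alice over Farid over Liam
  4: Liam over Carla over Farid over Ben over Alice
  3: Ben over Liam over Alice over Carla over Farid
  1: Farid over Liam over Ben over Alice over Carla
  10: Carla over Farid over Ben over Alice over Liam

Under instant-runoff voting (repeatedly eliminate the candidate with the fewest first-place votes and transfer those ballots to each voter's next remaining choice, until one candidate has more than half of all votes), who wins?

Round 1: Farid 1, Liam 16, Carla 18, Alice 0, Ben 3. Alice eliminated.
Round 2: Farid 1, Liam 16, Carla 18, Ben 3. Farid eliminated.
Round 3: Liam 17, Carla 18, Ben 3. Ben eliminated.
Round 4: Liam 20, Carla 18. Liam has a majority (≥20).

Liam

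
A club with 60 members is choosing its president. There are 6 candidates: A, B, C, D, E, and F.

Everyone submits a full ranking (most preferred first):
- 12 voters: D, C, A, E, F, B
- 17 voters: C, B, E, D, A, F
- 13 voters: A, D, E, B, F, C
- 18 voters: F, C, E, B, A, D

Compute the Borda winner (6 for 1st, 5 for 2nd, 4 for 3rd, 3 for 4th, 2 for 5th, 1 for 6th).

A: 12×4 + 17×2 + 13×6 + 18×2 = 196
B: 12×1 + 17×5 + 13×3 + 18×3 = 190
C: 12×5 + 17×6 + 13×1 + 18×5 = 265
D: 12×6 + 17×3 + 13×5 + 18×1 = 206
E: 12×3 + 17×4 + 13×4 + 18×4 = 228
F: 12×2 + 17×1 + 13×2 + 18×6 = 175

C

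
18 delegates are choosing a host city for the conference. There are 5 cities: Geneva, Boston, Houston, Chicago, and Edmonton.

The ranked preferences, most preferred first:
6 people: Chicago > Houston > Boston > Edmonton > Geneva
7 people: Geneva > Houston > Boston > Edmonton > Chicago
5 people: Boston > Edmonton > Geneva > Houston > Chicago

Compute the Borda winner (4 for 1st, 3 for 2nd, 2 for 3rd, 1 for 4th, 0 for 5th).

Geneva: 6×0 + 7×4 + 5×2 = 38
Boston: 6×2 + 7×2 + 5×4 = 46
Houston: 6×3 + 7×3 + 5×1 = 44
Chicago: 6×4 + 7×0 + 5×0 = 24
Edmonton: 6×1 + 7×1 + 5×3 = 28

Boston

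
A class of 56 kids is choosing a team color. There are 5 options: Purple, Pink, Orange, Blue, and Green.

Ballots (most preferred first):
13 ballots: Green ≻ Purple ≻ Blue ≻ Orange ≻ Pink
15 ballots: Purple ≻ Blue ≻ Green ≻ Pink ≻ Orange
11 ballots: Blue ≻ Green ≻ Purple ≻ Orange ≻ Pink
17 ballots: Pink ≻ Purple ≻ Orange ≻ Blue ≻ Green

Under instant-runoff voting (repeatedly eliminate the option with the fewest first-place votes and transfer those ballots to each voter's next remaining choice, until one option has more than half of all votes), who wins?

Round 1: Purple 15, Pink 17, Orange 0, Blue 11, Green 13. Orange eliminated.
Round 2: Purple 15, Pink 17, Blue 11, Green 13. Blue eliminated.
Round 3: Purple 15, Pink 17, Green 24. Purple eliminated.
Round 4: Pink 17, Green 39. Green has a majority (≥29).

Green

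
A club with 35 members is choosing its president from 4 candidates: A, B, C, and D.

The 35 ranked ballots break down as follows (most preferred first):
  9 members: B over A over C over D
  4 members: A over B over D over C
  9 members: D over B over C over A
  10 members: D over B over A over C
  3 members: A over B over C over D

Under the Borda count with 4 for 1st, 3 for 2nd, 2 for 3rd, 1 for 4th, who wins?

A: 9×3 + 4×4 + 9×1 + 10×2 + 3×4 = 84
B: 9×4 + 4×3 + 9×3 + 10×3 + 3×3 = 114
C: 9×2 + 4×1 + 9×2 + 10×1 + 3×2 = 56
D: 9×1 + 4×2 + 9×4 + 10×4 + 3×1 = 96

B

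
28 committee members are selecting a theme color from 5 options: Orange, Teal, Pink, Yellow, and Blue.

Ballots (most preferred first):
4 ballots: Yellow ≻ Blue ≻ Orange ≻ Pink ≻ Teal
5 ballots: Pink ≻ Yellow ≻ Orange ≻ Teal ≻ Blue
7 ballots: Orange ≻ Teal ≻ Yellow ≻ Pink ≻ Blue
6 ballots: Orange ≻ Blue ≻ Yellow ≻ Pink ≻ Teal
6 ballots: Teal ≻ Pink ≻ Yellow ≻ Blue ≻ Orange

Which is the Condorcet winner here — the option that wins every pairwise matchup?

Yellow vs Orange: 15–13
Yellow vs Teal: 15–13
Yellow vs Pink: 17–11
Yellow vs Blue: 22–6
Yellow beats every other option.

Yellow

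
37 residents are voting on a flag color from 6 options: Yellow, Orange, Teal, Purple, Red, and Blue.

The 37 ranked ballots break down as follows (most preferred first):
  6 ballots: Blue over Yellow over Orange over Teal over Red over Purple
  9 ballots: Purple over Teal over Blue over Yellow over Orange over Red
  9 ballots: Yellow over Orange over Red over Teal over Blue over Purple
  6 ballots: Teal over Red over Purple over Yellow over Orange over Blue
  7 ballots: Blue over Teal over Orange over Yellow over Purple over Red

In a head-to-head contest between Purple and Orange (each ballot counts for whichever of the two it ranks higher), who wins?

Purple is ranked above Orange on 15 ballots; Orange above Purple on 22.

Orange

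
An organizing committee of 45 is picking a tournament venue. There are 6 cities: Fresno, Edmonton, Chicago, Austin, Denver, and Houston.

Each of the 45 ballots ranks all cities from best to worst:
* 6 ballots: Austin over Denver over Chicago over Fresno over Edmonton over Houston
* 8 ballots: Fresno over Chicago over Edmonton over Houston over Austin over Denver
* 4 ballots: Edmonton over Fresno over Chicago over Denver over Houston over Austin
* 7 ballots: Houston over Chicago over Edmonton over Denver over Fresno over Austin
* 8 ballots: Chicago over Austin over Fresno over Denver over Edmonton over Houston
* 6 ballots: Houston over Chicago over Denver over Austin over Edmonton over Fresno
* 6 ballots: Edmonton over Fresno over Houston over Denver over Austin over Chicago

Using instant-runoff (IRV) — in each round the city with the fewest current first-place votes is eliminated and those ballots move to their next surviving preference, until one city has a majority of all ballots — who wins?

Round 1: Fresno 8, Edmonton 10, Chicago 8, Austin 6, Denver 0, Houston 13. Denver eliminated.
Round 2: Fresno 8, Edmonton 10, Chicago 8, Austin 6, Houston 13. Austin eliminated.
Round 3: Fresno 8, Edmonton 10, Chicago 14, Houston 13. Fresno eliminated.
Round 4: Edmonton 10, Chicago 22, Houston 13. Edmonton eliminated.
Round 5: Chicago 26, Houston 19. Chicago has a majority (≥23).

Chicago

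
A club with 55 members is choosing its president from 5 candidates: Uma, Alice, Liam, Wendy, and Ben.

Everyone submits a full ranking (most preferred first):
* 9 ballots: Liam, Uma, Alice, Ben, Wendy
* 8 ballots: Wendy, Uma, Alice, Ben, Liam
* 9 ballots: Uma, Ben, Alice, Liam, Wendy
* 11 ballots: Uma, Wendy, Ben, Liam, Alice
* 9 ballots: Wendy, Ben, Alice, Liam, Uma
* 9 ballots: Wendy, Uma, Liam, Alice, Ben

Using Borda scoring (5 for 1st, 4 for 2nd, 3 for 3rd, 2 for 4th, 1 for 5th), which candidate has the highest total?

Uma

Uma: 9×4 + 8×4 + 9×5 + 11×5 + 9×1 + 9×4 = 213
Alice: 9×3 + 8×3 + 9×3 + 11×1 + 9×3 + 9×2 = 134
Liam: 9×5 + 8×1 + 9×2 + 11×2 + 9×2 + 9×3 = 138
Wendy: 9×1 + 8×5 + 9×1 + 11×4 + 9×5 + 9×5 = 192
Ben: 9×2 + 8×2 + 9×4 + 11×3 + 9×4 + 9×1 = 148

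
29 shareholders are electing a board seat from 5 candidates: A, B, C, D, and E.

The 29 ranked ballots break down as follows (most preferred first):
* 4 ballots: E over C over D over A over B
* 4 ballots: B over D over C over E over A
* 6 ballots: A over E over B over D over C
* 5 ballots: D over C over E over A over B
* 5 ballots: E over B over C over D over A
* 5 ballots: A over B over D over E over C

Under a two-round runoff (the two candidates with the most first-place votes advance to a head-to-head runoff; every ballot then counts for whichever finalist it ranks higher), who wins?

E

Round 1 first-place votes: A 11, B 4, C 0, D 5, E 9. A and E advance.
Runoff: A is ranked above E on 11 ballots, E above A on 18.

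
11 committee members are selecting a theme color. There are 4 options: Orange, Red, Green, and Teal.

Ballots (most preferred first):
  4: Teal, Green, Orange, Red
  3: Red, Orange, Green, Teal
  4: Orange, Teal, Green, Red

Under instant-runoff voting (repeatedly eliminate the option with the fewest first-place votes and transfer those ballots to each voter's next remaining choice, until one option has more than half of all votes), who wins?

Round 1: Orange 4, Red 3, Green 0, Teal 4. Green eliminated.
Round 2: Orange 4, Red 3, Teal 4. Red eliminated.
Round 3: Orange 7, Teal 4. Orange has a majority (≥6).

Orange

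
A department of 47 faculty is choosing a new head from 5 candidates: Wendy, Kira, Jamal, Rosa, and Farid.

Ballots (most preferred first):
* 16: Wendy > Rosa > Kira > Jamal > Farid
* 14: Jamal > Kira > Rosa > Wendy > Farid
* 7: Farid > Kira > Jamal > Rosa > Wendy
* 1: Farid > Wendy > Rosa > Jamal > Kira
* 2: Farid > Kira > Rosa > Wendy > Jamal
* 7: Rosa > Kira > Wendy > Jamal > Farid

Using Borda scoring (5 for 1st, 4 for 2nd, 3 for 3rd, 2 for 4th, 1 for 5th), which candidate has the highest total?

Kira

Wendy: 16×5 + 14×2 + 7×1 + 1×4 + 2×2 + 7×3 = 144
Kira: 16×3 + 14×4 + 7×4 + 1×1 + 2×4 + 7×4 = 169
Jamal: 16×2 + 14×5 + 7×3 + 1×2 + 2×1 + 7×2 = 141
Rosa: 16×4 + 14×3 + 7×2 + 1×3 + 2×3 + 7×5 = 164
Farid: 16×1 + 14×1 + 7×5 + 1×5 + 2×5 + 7×1 = 87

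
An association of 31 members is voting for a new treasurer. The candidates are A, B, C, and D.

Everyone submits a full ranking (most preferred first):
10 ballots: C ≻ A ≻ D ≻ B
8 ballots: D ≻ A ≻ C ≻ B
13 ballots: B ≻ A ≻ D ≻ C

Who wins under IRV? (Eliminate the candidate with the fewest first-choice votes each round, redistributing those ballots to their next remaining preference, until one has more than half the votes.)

C

Round 1: A 0, B 13, C 10, D 8. A eliminated.
Round 2: B 13, C 10, D 8. D eliminated.
Round 3: B 13, C 18. C has a majority (≥16).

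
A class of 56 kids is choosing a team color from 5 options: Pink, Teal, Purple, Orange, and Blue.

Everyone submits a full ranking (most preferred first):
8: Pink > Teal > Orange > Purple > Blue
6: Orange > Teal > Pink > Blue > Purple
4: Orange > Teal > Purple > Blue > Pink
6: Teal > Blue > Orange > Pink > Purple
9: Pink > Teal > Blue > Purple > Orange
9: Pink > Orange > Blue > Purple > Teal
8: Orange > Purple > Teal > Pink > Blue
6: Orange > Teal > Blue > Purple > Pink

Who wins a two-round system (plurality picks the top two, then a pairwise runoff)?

Orange

Round 1 first-place votes: Pink 26, Teal 6, Purple 0, Orange 24, Blue 0. Pink and Orange advance.
Runoff: Pink is ranked above Orange on 26 ballots, Orange above Pink on 30.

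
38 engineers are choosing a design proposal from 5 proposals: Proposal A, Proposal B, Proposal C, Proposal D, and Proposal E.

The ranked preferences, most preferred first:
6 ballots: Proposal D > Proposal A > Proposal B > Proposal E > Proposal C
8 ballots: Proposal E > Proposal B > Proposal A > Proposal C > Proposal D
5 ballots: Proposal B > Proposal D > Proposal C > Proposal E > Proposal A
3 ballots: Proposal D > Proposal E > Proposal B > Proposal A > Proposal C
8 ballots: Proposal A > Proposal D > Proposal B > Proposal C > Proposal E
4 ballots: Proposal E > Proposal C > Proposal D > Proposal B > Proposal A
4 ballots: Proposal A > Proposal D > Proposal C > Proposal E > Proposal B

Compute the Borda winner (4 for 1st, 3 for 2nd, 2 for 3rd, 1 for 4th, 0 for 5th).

Proposal D

Proposal A: 6×3 + 8×2 + 5×0 + 3×1 + 8×4 + 4×0 + 4×4 = 85
Proposal B: 6×2 + 8×3 + 5×4 + 3×2 + 8×2 + 4×1 + 4×0 = 82
Proposal C: 6×0 + 8×1 + 5×2 + 3×0 + 8×1 + 4×3 + 4×2 = 46
Proposal D: 6×4 + 8×0 + 5×3 + 3×4 + 8×3 + 4×2 + 4×3 = 95
Proposal E: 6×1 + 8×4 + 5×1 + 3×3 + 8×0 + 4×4 + 4×1 = 72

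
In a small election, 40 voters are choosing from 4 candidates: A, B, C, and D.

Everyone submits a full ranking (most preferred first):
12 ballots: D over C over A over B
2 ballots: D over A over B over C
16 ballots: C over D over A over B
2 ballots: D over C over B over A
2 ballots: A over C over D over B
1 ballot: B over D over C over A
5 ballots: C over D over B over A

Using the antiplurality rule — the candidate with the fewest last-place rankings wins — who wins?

Last-place votes: A 8, B 30, C 2, D 0.

D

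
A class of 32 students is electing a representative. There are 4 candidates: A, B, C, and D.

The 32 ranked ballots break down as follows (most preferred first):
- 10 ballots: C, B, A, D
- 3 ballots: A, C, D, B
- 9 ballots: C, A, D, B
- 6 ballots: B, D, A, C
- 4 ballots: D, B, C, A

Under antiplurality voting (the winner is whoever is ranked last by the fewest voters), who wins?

A

Last-place votes: A 4, B 12, C 6, D 10.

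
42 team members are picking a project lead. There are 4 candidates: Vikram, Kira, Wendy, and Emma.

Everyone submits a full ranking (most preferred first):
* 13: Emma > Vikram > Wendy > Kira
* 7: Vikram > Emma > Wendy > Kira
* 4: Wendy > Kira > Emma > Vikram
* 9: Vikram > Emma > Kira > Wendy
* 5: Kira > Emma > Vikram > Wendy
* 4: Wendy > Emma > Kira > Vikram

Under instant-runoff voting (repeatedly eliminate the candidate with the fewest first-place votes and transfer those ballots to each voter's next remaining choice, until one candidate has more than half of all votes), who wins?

Emma

Round 1: Vikram 16, Kira 5, Wendy 8, Emma 13. Kira eliminated.
Round 2: Vikram 16, Wendy 8, Emma 18. Wendy eliminated.
Round 3: Vikram 16, Emma 26. Emma has a majority (≥22).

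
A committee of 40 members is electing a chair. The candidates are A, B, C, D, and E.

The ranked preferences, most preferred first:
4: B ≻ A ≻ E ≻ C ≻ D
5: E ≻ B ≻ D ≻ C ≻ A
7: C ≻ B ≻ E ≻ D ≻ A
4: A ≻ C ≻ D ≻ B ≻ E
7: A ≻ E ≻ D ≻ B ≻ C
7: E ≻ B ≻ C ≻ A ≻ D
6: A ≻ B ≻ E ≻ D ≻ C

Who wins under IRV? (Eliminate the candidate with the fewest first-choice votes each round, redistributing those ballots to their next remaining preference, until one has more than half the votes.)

Round 1: A 17, B 4, C 7, D 0, E 12. D eliminated.
Round 2: A 17, B 4, C 7, E 12. B eliminated.
Round 3: A 21, C 7, E 12. A has a majority (≥21).

A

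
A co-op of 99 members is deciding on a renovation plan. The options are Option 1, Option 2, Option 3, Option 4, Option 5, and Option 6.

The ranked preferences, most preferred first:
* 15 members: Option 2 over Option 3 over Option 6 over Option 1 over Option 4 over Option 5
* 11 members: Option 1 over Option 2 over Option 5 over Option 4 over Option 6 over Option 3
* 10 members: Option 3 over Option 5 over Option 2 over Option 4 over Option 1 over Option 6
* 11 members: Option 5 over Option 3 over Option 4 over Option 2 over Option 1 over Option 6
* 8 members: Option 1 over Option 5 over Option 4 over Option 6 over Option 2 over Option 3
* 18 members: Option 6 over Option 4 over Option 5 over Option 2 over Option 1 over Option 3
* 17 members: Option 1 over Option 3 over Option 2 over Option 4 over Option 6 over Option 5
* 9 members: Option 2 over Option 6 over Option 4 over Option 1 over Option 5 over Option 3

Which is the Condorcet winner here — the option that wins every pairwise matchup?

Option 2 vs Option 1: 63–36
Option 2 vs Option 3: 61–38
Option 2 vs Option 4: 62–37
Option 2 vs Option 5: 52–47
Option 2 vs Option 6: 73–26
Option 2 beats every other option.

Option 2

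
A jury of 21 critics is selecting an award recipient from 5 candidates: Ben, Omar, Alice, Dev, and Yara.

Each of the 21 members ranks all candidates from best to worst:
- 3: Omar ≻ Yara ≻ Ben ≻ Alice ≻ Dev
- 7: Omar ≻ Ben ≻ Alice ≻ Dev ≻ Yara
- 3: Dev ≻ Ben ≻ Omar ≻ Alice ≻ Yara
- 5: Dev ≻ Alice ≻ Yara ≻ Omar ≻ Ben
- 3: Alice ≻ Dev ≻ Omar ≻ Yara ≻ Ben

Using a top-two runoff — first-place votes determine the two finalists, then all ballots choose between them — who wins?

Round 1 first-place votes: Ben 0, Omar 10, Alice 3, Dev 8, Yara 0. Omar and Dev advance.
Runoff: Omar is ranked above Dev on 10 ballots, Dev above Omar on 11.

Dev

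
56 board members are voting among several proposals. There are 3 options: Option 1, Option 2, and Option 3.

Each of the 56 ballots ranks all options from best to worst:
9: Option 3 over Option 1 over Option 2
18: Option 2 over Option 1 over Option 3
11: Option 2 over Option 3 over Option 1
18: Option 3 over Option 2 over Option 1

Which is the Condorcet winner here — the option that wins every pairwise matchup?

Option 2

Option 2 vs Option 1: 47–9
Option 2 vs Option 3: 29–27
Option 2 beats every other option.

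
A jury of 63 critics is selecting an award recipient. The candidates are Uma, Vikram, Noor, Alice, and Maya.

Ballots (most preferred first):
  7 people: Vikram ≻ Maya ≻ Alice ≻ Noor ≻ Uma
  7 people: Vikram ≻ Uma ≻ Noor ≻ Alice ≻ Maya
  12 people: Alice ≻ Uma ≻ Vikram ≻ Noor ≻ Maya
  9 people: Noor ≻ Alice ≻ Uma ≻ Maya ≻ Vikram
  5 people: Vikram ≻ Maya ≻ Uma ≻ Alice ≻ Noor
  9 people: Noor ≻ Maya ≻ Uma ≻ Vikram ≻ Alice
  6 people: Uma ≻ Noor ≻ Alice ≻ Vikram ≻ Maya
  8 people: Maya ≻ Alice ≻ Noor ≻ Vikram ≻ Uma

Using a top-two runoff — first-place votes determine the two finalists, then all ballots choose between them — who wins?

Round 1 first-place votes: Uma 6, Vikram 19, Noor 18, Alice 12, Maya 8. Vikram and Noor advance.
Runoff: Vikram is ranked above Noor on 31 ballots, Noor above Vikram on 32.

Noor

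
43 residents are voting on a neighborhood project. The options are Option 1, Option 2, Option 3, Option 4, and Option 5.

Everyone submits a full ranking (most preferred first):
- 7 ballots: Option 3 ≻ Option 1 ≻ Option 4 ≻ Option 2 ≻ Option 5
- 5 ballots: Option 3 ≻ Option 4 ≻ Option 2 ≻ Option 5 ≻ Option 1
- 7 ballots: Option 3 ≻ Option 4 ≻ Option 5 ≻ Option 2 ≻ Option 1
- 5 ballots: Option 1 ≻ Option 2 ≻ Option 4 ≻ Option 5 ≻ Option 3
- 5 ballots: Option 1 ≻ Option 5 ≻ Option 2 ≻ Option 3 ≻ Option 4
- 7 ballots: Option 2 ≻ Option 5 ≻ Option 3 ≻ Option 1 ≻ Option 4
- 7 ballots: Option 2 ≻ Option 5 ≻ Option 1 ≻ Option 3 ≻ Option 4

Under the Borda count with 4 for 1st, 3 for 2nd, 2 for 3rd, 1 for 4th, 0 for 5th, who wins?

Option 1: 7×3 + 5×0 + 7×0 + 5×4 + 5×4 + 7×1 + 7×2 = 82
Option 2: 7×1 + 5×2 + 7×1 + 5×3 + 5×2 + 7×4 + 7×4 = 105
Option 3: 7×4 + 5×4 + 7×4 + 5×0 + 5×1 + 7×2 + 7×1 = 102
Option 4: 7×2 + 5×3 + 7×3 + 5×2 + 5×0 + 7×0 + 7×0 = 60
Option 5: 7×0 + 5×1 + 7×2 + 5×1 + 5×3 + 7×3 + 7×3 = 81

Option 2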